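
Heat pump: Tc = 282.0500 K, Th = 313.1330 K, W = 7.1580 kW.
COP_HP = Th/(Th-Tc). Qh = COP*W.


COP = 313.1330 / 31.0830 = 10.0741
Qh = 10.0741 * 7.1580 = 72.1104 kW

COP = 10.0741, Qh = 72.1104 kW


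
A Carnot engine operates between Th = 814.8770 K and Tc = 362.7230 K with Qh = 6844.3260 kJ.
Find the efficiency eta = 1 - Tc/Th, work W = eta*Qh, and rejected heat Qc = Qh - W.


eta = 1 - 362.7230/814.8770 = 0.5549
W = 0.5549 * 6844.3260 = 3797.7380 kJ
Qc = 6844.3260 - 3797.7380 = 3046.5880 kJ

eta = 55.4874%, W = 3797.7380 kJ, Qc = 3046.5880 kJ


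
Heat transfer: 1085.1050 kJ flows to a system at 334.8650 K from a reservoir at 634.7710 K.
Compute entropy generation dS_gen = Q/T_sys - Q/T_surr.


dS_sys = 1085.1050/334.8650 = 3.2404 kJ/K
dS_surr = -1085.1050/634.7710 = -1.7094 kJ/K
dS_gen = 3.2404 - 1.7094 = 1.5310 kJ/K (irreversible)

dS_gen = 1.5310 kJ/K, irreversible


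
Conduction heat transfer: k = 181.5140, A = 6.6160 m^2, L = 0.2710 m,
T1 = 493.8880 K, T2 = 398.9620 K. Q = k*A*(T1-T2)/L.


dT = 94.9260 K
Q = 181.5140 * 6.6160 * 94.9260 / 0.2710 = 420650.6012 W

420650.6012 W


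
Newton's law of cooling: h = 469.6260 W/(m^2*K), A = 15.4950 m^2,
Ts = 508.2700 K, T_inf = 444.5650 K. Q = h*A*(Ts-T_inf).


dT = 63.7050 K
Q = 469.6260 * 15.4950 * 63.7050 = 463572.0395 W

463572.0395 W


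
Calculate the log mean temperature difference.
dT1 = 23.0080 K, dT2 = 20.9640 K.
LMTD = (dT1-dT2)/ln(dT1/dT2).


dT1/dT2 = 1.0975
ln(dT1/dT2) = 0.0930
LMTD = 2.0440 / 0.0930 = 21.9702 K

21.9702 K


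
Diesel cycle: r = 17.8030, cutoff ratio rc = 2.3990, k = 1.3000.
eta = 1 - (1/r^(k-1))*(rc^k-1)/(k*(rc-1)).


r^(k-1) = 2.3722
rc^k = 3.1192
eta = 0.5088 = 50.8801%

50.8801%


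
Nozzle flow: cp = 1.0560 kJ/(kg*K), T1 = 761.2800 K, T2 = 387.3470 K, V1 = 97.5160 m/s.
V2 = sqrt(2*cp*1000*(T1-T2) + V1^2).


dT = 373.9330 K
2*cp*1000*dT = 789746.4960
V1^2 = 9509.3703
V2 = sqrt(799255.8663) = 894.0111 m/s

894.0111 m/s


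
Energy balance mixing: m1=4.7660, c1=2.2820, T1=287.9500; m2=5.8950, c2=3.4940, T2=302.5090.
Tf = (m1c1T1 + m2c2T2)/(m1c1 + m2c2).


num = 9362.5649
den = 31.4731
Tf = 297.4779 K

297.4779 K


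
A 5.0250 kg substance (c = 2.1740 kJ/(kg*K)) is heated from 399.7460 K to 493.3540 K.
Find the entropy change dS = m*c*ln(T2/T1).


T2/T1 = 1.2342
ln(T2/T1) = 0.2104
dS = 5.0250 * 2.1740 * 0.2104 = 2.2985 kJ/K

2.2985 kJ/K


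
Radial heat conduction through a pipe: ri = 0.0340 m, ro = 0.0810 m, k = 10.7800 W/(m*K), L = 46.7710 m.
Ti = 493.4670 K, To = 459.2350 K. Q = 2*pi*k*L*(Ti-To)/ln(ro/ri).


dT = 34.2320 K
ln(ro/ri) = 0.8681
Q = 2*pi*10.7800*46.7710*34.2320 / 0.8681 = 124923.3121 W

124923.3121 W


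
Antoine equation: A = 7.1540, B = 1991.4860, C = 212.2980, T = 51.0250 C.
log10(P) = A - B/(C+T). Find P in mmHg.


C+T = 263.3230
B/(C+T) = 7.5629
log10(P) = 7.1540 - 7.5629 = -0.4089
P = 10^-0.4089 = 0.3900 mmHg

0.3900 mmHg


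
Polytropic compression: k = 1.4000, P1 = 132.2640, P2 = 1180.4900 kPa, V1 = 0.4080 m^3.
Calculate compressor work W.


(k-1)/k = 0.2857
(P2/P1)^exp = 1.8690
W = 3.5000 * 132.2640 * 0.4080 * (1.8690 - 1) = 164.1279 kJ

164.1279 kJ


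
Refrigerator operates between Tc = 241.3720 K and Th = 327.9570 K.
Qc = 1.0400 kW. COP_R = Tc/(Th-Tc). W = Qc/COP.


COP = 241.3720 / 86.5850 = 2.7877
W = 1.0400 / 2.7877 = 0.3731 kW

COP = 2.7877, W = 0.3731 kW


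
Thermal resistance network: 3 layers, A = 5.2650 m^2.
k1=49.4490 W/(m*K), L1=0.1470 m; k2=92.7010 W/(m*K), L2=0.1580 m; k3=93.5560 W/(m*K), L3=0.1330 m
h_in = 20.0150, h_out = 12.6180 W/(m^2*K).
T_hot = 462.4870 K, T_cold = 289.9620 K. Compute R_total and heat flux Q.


R_conv_in = 1/(20.0150*5.2650) = 0.0095
R_1 = 0.1470/(49.4490*5.2650) = 0.0006
R_2 = 0.1580/(92.7010*5.2650) = 0.0003
R_3 = 0.1330/(93.5560*5.2650) = 0.0003
R_conv_out = 1/(12.6180*5.2650) = 0.0151
R_total = 0.0257 K/W
Q = 172.5250 / 0.0257 = 6712.9029 W

R_total = 0.0257 K/W, Q = 6712.9029 W


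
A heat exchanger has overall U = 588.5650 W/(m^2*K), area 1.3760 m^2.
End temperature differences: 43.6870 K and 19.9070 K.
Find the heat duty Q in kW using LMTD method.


LMTD = 30.2553 K
Q = 588.5650 * 1.3760 * 30.2553 = 24502.6859 W = 24.5027 kW

24.5027 kW


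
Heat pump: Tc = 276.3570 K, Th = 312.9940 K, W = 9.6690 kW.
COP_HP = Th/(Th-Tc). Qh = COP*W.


COP = 312.9940 / 36.6370 = 8.5431
Qh = 8.5431 * 9.6690 = 82.6034 kW

COP = 8.5431, Qh = 82.6034 kW


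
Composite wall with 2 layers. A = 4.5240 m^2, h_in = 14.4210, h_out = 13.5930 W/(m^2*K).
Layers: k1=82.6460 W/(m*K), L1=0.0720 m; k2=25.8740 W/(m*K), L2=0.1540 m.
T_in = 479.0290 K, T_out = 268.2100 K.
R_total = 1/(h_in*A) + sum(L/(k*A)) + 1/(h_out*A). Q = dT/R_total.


R_conv_in = 1/(14.4210*4.5240) = 0.0153
R_1 = 0.0720/(82.6460*4.5240) = 0.0002
R_2 = 0.1540/(25.8740*4.5240) = 0.0013
R_conv_out = 1/(13.5930*4.5240) = 0.0163
R_total = 0.0331 K/W
Q = 210.8190 / 0.0331 = 6369.6091 W

R_total = 0.0331 K/W, Q = 6369.6091 W


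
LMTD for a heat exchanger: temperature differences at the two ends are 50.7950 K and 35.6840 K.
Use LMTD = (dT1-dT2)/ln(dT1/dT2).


dT1/dT2 = 1.4235
ln(dT1/dT2) = 0.3531
LMTD = 15.1110 / 0.3531 = 42.7958 K

42.7958 K


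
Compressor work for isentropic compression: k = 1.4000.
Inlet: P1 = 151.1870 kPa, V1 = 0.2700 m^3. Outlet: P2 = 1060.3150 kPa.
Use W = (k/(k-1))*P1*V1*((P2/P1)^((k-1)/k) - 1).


(k-1)/k = 0.2857
(P2/P1)^exp = 1.7446
W = 3.5000 * 151.1870 * 0.2700 * (1.7446 - 1) = 106.3798 kJ

106.3798 kJ


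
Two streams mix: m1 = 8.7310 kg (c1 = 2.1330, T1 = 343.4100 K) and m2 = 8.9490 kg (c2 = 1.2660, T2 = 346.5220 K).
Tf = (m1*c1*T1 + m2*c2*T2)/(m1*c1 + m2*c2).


num = 10321.2991
den = 29.9527
Tf = 344.5871 K

344.5871 K


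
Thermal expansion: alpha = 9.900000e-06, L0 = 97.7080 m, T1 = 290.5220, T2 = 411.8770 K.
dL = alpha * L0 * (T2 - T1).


dT = 121.3550 K
dL = 9.900000e-06 * 97.7080 * 121.3550 = 0.117388 m
L_final = 97.825388 m

dL = 0.117388 m


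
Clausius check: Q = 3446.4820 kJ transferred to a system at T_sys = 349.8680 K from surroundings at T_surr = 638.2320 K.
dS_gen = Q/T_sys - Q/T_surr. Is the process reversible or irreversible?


dS_sys = 3446.4820/349.8680 = 9.8508 kJ/K
dS_surr = -3446.4820/638.2320 = -5.4000 kJ/K
dS_gen = 9.8508 - 5.4000 = 4.4508 kJ/K (irreversible)

dS_gen = 4.4508 kJ/K, irreversible


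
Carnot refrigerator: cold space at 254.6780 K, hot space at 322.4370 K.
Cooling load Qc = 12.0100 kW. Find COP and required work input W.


COP = 254.6780 / 67.7590 = 3.7586
W = 12.0100 / 3.7586 = 3.1954 kW

COP = 3.7586, W = 3.1954 kW


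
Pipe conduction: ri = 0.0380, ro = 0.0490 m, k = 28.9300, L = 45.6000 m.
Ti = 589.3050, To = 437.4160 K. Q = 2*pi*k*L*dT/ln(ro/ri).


dT = 151.8890 K
ln(ro/ri) = 0.2542
Q = 2*pi*28.9300*45.6000*151.8890 / 0.2542 = 4952056.6086 W

4952056.6086 W


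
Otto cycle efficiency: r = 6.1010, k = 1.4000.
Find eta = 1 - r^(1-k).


r^(k-1) = 2.0614
eta = 1 - 1/2.0614 = 0.5149 = 51.4891%

51.4891%


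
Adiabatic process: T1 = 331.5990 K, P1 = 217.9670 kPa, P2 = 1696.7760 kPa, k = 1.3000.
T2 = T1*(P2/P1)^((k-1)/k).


(k-1)/k = 0.2308
(P2/P1)^exp = 1.6057
T2 = 331.5990 * 1.6057 = 532.4546 K

532.4546 K


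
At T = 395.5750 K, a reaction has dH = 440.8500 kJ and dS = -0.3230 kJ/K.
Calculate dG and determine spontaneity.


T*dS = 395.5750 * -0.3230 = -127.7707 kJ
dG = 440.8500 + 127.7707 = 568.6207 kJ (non-spontaneous)

dG = 568.6207 kJ, non-spontaneous


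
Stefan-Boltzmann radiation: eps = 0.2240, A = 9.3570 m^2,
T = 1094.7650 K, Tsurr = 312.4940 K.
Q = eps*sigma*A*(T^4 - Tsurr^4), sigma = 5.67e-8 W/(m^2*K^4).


T^4 = 1.4364e+12
Tsurr^4 = 9.5360e+09
Q = 0.2240 * 5.67e-8 * 9.3570 * 1.4269e+12 = 169573.7250 W

169573.7250 W


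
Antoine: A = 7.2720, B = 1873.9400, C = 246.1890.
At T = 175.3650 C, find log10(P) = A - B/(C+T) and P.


C+T = 421.5540
B/(C+T) = 4.4453
log10(P) = 7.2720 - 4.4453 = 2.8267
P = 10^2.8267 = 670.9432 mmHg

670.9432 mmHg


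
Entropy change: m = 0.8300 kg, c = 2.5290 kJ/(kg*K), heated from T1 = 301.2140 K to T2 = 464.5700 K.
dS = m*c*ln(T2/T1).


T2/T1 = 1.5423
ln(T2/T1) = 0.4333
dS = 0.8300 * 2.5290 * 0.4333 = 0.9095 kJ/K

0.9095 kJ/K


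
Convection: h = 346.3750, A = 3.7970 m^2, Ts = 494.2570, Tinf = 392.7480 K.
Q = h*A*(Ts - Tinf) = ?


dT = 101.5090 K
Q = 346.3750 * 3.7970 * 101.5090 = 133503.2030 W

133503.2030 W


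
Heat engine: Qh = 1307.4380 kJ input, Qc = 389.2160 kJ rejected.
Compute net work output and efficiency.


W = 1307.4380 - 389.2160 = 918.2220 kJ
eta = 918.2220 / 1307.4380 = 0.7023 = 70.2306%

W = 918.2220 kJ, eta = 70.2306%


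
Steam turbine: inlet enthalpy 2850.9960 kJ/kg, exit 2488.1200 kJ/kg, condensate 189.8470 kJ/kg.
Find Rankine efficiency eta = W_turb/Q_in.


W = 362.8760 kJ/kg
Q_in = 2661.1490 kJ/kg
eta = 0.1364 = 13.6361%

eta = 13.6361%


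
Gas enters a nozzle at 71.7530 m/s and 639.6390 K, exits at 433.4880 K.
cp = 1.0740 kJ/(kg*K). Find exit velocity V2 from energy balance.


dT = 206.1510 K
2*cp*1000*dT = 442812.3480
V1^2 = 5148.4930
V2 = sqrt(447960.8410) = 669.2988 m/s

669.2988 m/s


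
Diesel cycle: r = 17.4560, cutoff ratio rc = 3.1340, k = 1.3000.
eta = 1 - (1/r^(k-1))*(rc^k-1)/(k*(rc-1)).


r^(k-1) = 2.3582
rc^k = 4.4150
eta = 0.4780 = 47.8004%

47.8004%


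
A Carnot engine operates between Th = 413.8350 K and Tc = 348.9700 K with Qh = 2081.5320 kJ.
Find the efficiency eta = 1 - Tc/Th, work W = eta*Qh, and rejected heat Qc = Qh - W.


eta = 1 - 348.9700/413.8350 = 0.1567
W = 0.1567 * 2081.5320 = 326.2619 kJ
Qc = 2081.5320 - 326.2619 = 1755.2701 kJ

eta = 15.6741%, W = 326.2619 kJ, Qc = 1755.2701 kJ


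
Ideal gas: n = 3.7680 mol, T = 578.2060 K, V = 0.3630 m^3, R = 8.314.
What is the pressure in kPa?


P = nRT/V = 3.7680 * 8.314 * 578.2060 / 0.3630
= 18113.5472 / 0.3630 = 49899.5792 Pa = 49.8996 kPa

49.8996 kPa


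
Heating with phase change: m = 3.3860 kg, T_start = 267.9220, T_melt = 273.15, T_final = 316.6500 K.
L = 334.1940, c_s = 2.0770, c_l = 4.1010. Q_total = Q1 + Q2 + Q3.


Q1 (sensible, solid) = 3.3860 * 2.0770 * 5.2280 = 36.7671 kJ
Q2 (latent) = 3.3860 * 334.1940 = 1131.5809 kJ
Q3 (sensible, liquid) = 3.3860 * 4.1010 * 43.5000 = 604.0404 kJ
Q_total = 1772.3883 kJ

1772.3883 kJ


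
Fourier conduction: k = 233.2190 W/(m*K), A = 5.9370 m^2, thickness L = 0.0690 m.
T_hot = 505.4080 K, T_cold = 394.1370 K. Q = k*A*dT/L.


dT = 111.2710 K
Q = 233.2190 * 5.9370 * 111.2710 / 0.0690 = 2232872.2591 W

2232872.2591 W


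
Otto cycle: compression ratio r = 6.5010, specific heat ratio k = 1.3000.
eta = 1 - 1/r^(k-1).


r^(k-1) = 1.7535
eta = 1 - 1/1.7535 = 0.4297 = 42.9697%

42.9697%


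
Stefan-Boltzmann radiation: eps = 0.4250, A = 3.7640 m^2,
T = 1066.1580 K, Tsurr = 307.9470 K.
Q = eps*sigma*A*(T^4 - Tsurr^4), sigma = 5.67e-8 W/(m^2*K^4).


T^4 = 1.2921e+12
Tsurr^4 = 8.9930e+09
Q = 0.4250 * 5.67e-8 * 3.7640 * 1.2831e+12 = 116378.9856 W

116378.9856 W


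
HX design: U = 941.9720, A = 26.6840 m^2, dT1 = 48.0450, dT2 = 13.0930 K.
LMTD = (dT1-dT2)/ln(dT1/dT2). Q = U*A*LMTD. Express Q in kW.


LMTD = 26.8849 K
Q = 941.9720 * 26.6840 * 26.8849 = 675767.7300 W = 675.7677 kW

675.7677 kW


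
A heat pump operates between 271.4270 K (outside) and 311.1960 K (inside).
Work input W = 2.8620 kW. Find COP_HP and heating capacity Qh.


COP = 311.1960 / 39.7690 = 7.8251
Qh = 7.8251 * 2.8620 = 22.3954 kW

COP = 7.8251, Qh = 22.3954 kW


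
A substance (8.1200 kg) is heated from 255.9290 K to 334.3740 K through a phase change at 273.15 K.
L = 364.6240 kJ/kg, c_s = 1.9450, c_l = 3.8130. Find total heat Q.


Q1 (sensible, solid) = 8.1200 * 1.9450 * 17.2210 = 271.9781 kJ
Q2 (latent) = 8.1200 * 364.6240 = 2960.7469 kJ
Q3 (sensible, liquid) = 8.1200 * 3.8130 * 61.2240 = 1895.5905 kJ
Q_total = 5128.3156 kJ

5128.3156 kJ


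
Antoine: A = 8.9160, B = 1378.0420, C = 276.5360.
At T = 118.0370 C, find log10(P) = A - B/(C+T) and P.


C+T = 394.5730
B/(C+T) = 3.4925
log10(P) = 8.9160 - 3.4925 = 5.4235
P = 10^5.4235 = 265161.6121 mmHg

265161.6121 mmHg


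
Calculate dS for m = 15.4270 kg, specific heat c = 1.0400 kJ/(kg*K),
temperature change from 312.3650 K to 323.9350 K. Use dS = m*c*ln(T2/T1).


T2/T1 = 1.0370
ln(T2/T1) = 0.0364
dS = 15.4270 * 1.0400 * 0.0364 = 0.5835 kJ/K

0.5835 kJ/K


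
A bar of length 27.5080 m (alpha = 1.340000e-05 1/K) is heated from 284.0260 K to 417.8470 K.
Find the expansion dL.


dT = 133.8210 K
dL = 1.340000e-05 * 27.5080 * 133.8210 = 0.049327 m
L_final = 27.557327 m

dL = 0.049327 m


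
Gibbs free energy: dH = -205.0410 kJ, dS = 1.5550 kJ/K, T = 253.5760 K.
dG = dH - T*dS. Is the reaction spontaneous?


T*dS = 253.5760 * 1.5550 = 394.3107 kJ
dG = -205.0410 - 394.3107 = -599.3517 kJ (spontaneous)

dG = -599.3517 kJ, spontaneous


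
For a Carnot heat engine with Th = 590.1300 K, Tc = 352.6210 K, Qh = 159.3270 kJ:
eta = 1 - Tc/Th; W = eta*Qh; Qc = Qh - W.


eta = 1 - 352.6210/590.1300 = 0.4025
W = 0.4025 * 159.3270 = 64.1242 kJ
Qc = 159.3270 - 64.1242 = 95.2028 kJ

eta = 40.2469%, W = 64.1242 kJ, Qc = 95.2028 kJ


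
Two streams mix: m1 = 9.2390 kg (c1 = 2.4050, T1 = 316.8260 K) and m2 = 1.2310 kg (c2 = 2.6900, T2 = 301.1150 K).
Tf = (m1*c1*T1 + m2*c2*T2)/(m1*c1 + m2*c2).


num = 8036.9180
den = 25.5312
Tf = 314.7883 K

314.7883 K


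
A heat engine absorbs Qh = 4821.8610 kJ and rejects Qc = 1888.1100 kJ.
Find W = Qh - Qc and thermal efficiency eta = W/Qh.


W = 4821.8610 - 1888.1100 = 2933.7510 kJ
eta = 2933.7510 / 4821.8610 = 0.6084 = 60.8427%

W = 2933.7510 kJ, eta = 60.8427%


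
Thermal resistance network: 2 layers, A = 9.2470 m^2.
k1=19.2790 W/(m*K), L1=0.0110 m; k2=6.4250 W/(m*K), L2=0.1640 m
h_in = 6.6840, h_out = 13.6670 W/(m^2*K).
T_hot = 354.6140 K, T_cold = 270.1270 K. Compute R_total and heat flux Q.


R_conv_in = 1/(6.6840*9.2470) = 0.0162
R_1 = 0.0110/(19.2790*9.2470) = 6.1703e-05
R_2 = 0.1640/(6.4250*9.2470) = 0.0028
R_conv_out = 1/(13.6670*9.2470) = 0.0079
R_total = 0.0269 K/W
Q = 84.4870 / 0.0269 = 3139.1209 W

R_total = 0.0269 K/W, Q = 3139.1209 W


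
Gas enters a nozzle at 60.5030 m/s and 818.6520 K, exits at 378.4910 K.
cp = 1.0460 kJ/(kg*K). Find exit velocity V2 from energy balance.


dT = 440.1610 K
2*cp*1000*dT = 920816.8120
V1^2 = 3660.6130
V2 = sqrt(924477.4250) = 961.4975 m/s

961.4975 m/s


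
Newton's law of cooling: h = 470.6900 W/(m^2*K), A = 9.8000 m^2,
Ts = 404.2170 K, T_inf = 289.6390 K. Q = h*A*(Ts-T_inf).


dT = 114.5780 K
Q = 470.6900 * 9.8000 * 114.5780 = 528521.0444 W

528521.0444 W


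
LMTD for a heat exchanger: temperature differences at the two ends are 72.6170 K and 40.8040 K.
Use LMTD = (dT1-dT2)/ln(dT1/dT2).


dT1/dT2 = 1.7797
ln(dT1/dT2) = 0.5764
LMTD = 31.8130 / 0.5764 = 55.1908 K

55.1908 K


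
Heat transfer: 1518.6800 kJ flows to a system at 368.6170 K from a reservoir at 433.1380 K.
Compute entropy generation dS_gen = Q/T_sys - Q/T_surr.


dS_sys = 1518.6800/368.6170 = 4.1199 kJ/K
dS_surr = -1518.6800/433.1380 = -3.5062 kJ/K
dS_gen = 4.1199 - 3.5062 = 0.6137 kJ/K (irreversible)

dS_gen = 0.6137 kJ/K, irreversible


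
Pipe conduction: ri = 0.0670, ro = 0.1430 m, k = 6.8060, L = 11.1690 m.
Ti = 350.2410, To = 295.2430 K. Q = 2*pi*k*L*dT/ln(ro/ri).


dT = 54.9980 K
ln(ro/ri) = 0.7582
Q = 2*pi*6.8060*11.1690*54.9980 / 0.7582 = 34647.8834 W

34647.8834 W


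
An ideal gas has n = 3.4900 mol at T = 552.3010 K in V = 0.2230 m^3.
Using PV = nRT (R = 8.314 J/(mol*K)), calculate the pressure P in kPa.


P = nRT/V = 3.4900 * 8.314 * 552.3010 / 0.2230
= 16025.4885 / 0.2230 = 71863.1771 Pa = 71.8632 kPa

71.8632 kPa


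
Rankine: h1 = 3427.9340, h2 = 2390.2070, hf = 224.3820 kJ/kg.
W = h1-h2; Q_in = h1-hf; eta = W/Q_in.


W = 1037.7270 kJ/kg
Q_in = 3203.5520 kJ/kg
eta = 0.3239 = 32.3930%

eta = 32.3930%


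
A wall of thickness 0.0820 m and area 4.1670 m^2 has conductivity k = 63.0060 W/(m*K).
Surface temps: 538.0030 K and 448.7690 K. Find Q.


dT = 89.2340 K
Q = 63.0060 * 4.1670 * 89.2340 / 0.0820 = 285707.6822 W

285707.6822 W


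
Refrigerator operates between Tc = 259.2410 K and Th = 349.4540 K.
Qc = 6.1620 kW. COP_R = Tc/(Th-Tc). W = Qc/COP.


COP = 259.2410 / 90.2130 = 2.8737
W = 6.1620 / 2.8737 = 2.1443 kW

COP = 2.8737, W = 2.1443 kW


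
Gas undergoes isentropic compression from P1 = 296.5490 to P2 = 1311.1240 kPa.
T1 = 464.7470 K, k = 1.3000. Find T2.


(k-1)/k = 0.2308
(P2/P1)^exp = 1.4092
T2 = 464.7470 * 1.4092 = 654.9212 K

654.9212 K


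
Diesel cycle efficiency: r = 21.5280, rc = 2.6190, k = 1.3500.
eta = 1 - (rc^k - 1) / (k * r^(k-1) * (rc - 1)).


r^(k-1) = 2.9279
rc^k = 3.6685
eta = 0.5830 = 58.3008%

58.3008%


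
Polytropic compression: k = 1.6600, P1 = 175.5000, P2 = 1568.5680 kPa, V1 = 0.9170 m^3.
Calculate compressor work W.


(k-1)/k = 0.3976
(P2/P1)^exp = 2.3889
W = 2.5152 * 175.5000 * 0.9170 * (2.3889 - 1) = 562.1889 kJ

562.1889 kJ


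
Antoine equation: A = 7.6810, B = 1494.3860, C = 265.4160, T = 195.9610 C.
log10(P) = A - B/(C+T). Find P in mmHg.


C+T = 461.3770
B/(C+T) = 3.2390
log10(P) = 7.6810 - 3.2390 = 4.4420
P = 10^4.4420 = 27671.3640 mmHg

27671.3640 mmHg


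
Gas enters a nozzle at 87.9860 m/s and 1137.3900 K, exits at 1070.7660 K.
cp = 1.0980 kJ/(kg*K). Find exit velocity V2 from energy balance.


dT = 66.6240 K
2*cp*1000*dT = 146306.3040
V1^2 = 7741.5362
V2 = sqrt(154047.8402) = 392.4893 m/s

392.4893 m/s


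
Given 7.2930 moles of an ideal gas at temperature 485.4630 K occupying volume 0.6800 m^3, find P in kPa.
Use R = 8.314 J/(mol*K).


P = nRT/V = 7.2930 * 8.314 * 485.4630 / 0.6800
= 29435.5645 / 0.6800 = 43287.5949 Pa = 43.2876 kPa

43.2876 kPa


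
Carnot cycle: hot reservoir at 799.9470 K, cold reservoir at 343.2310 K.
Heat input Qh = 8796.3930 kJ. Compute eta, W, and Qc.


eta = 1 - 343.2310/799.9470 = 0.5709
W = 0.5709 * 8796.3930 = 5022.1495 kJ
Qc = 8796.3930 - 5022.1495 = 3774.2435 kJ

eta = 57.0933%, W = 5022.1495 kJ, Qc = 3774.2435 kJ


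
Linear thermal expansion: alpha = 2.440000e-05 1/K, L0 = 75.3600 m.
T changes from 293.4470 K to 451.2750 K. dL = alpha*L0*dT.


dT = 157.8280 K
dL = 2.440000e-05 * 75.3600 * 157.8280 = 0.290212 m
L_final = 75.650212 m

dL = 0.290212 m


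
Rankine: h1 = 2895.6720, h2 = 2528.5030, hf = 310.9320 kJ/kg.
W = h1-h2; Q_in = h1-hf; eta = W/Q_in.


W = 367.1690 kJ/kg
Q_in = 2584.7400 kJ/kg
eta = 0.1421 = 14.2053%

eta = 14.2053%


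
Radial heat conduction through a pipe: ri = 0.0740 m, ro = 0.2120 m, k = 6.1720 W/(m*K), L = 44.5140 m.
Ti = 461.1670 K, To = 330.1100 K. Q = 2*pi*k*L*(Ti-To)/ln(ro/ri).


dT = 131.0570 K
ln(ro/ri) = 1.0525
Q = 2*pi*6.1720*44.5140*131.0570 / 1.0525 = 214947.1965 W

214947.1965 W


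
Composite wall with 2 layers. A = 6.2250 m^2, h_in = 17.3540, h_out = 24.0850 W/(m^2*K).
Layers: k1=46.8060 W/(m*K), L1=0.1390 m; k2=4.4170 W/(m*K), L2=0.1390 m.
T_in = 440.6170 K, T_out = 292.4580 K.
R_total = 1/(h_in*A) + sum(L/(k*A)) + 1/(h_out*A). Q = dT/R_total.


R_conv_in = 1/(17.3540*6.2250) = 0.0093
R_1 = 0.1390/(46.8060*6.2250) = 0.0005
R_2 = 0.1390/(4.4170*6.2250) = 0.0051
R_conv_out = 1/(24.0850*6.2250) = 0.0067
R_total = 0.0215 K/W
Q = 148.1590 / 0.0215 = 6904.2840 W

R_total = 0.0215 K/W, Q = 6904.2840 W


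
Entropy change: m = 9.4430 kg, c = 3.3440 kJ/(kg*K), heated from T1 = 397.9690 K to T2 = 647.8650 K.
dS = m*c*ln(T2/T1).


T2/T1 = 1.6279
ln(T2/T1) = 0.4873
dS = 9.4430 * 3.3440 * 0.4873 = 15.3879 kJ/K

15.3879 kJ/K


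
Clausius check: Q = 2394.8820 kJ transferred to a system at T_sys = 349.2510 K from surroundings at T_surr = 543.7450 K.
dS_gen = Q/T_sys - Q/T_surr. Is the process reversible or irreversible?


dS_sys = 2394.8820/349.2510 = 6.8572 kJ/K
dS_surr = -2394.8820/543.7450 = -4.4044 kJ/K
dS_gen = 6.8572 - 4.4044 = 2.4528 kJ/K (irreversible)

dS_gen = 2.4528 kJ/K, irreversible


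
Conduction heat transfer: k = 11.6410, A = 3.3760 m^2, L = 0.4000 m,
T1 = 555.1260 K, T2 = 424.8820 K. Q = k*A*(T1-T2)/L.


dT = 130.2440 K
Q = 11.6410 * 3.3760 * 130.2440 / 0.4000 = 12796.4782 W

12796.4782 W


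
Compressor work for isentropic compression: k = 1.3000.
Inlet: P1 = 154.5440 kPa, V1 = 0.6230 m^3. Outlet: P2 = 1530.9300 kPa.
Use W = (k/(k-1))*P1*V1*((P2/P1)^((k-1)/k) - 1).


(k-1)/k = 0.2308
(P2/P1)^exp = 1.6976
W = 4.3333 * 154.5440 * 0.6230 * (1.6976 - 1) = 291.0319 kJ

291.0319 kJ


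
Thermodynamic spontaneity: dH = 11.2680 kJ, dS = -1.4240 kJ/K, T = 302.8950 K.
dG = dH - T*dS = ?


T*dS = 302.8950 * -1.4240 = -431.3225 kJ
dG = 11.2680 + 431.3225 = 442.5905 kJ (non-spontaneous)

dG = 442.5905 kJ, non-spontaneous


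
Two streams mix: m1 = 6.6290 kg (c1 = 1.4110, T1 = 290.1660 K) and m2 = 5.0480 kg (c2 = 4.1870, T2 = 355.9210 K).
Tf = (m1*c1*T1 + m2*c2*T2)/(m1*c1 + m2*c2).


num = 10236.8109
den = 30.4895
Tf = 335.7488 K

335.7488 K


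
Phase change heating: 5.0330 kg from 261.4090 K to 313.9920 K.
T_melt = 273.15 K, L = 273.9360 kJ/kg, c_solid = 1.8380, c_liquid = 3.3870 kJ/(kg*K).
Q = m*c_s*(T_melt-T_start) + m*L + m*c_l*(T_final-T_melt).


Q1 (sensible, solid) = 5.0330 * 1.8380 * 11.7410 = 108.6119 kJ
Q2 (latent) = 5.0330 * 273.9360 = 1378.7199 kJ
Q3 (sensible, liquid) = 5.0330 * 3.3870 * 40.8420 = 696.2242 kJ
Q_total = 2183.5560 kJ

2183.5560 kJ


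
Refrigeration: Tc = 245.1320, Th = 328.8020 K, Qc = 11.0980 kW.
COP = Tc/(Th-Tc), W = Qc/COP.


COP = 245.1320 / 83.6700 = 2.9297
W = 11.0980 / 2.9297 = 3.7880 kW

COP = 2.9297, W = 3.7880 kW


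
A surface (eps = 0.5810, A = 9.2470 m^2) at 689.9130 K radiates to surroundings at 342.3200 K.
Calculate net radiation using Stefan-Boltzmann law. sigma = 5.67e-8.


T^4 = 2.2656e+11
Tsurr^4 = 1.3732e+10
Q = 0.5810 * 5.67e-8 * 9.2470 * 2.1283e+11 = 64831.0136 W

64831.0136 W


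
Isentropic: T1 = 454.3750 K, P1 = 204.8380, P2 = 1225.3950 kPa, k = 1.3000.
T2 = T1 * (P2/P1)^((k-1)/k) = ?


(k-1)/k = 0.2308
(P2/P1)^exp = 1.5110
T2 = 454.3750 * 1.5110 = 686.5799 K

686.5799 K


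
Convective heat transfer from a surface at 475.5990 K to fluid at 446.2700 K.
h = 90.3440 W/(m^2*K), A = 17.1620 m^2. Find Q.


dT = 29.3290 K
Q = 90.3440 * 17.1620 * 29.3290 = 45474.1373 W

45474.1373 W


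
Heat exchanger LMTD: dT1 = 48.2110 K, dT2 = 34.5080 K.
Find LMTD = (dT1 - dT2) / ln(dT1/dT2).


dT1/dT2 = 1.3971
ln(dT1/dT2) = 0.3344
LMTD = 13.7030 / 0.3344 = 40.9784 K

40.9784 K


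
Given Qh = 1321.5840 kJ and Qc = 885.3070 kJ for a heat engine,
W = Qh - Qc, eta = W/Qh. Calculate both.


W = 1321.5840 - 885.3070 = 436.2770 kJ
eta = 436.2770 / 1321.5840 = 0.3301 = 33.0117%

W = 436.2770 kJ, eta = 33.0117%


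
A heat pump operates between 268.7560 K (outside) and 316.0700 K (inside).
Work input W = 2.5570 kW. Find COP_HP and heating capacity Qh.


COP = 316.0700 / 47.3140 = 6.6803
Qh = 6.6803 * 2.5570 = 17.0814 kW

COP = 6.6803, Qh = 17.0814 kW


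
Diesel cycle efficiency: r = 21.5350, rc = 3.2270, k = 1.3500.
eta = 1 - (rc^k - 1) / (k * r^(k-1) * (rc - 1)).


r^(k-1) = 2.9282
rc^k = 4.8627
eta = 0.5612 = 56.1229%

56.1229%


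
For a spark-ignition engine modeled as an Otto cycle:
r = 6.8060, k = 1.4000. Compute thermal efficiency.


r^(k-1) = 2.1536
eta = 1 - 1/2.1536 = 0.5357 = 53.5652%

53.5652%


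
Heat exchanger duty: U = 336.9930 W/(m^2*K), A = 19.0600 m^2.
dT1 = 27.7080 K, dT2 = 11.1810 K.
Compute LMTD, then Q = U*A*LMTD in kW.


LMTD = 18.2115 K
Q = 336.9930 * 19.0600 * 18.2115 = 116973.8130 W = 116.9738 kW

116.9738 kW


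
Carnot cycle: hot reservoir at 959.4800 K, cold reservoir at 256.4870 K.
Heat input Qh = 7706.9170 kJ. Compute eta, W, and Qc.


eta = 1 - 256.4870/959.4800 = 0.7327
W = 0.7327 * 7706.9170 = 5646.7135 kJ
Qc = 7706.9170 - 5646.7135 = 2060.2035 kJ

eta = 73.2681%, W = 5646.7135 kJ, Qc = 2060.2035 kJ


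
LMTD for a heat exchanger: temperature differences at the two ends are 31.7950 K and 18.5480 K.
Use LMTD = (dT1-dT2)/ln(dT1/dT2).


dT1/dT2 = 1.7142
ln(dT1/dT2) = 0.5389
LMTD = 13.2470 / 0.5389 = 24.5794 K

24.5794 K


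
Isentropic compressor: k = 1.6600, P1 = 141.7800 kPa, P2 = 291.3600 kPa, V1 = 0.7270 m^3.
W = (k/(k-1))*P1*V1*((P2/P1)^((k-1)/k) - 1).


(k-1)/k = 0.3976
(P2/P1)^exp = 1.3316
W = 2.5152 * 141.7800 * 0.7270 * (1.3316 - 1) = 85.9650 kJ

85.9650 kJ


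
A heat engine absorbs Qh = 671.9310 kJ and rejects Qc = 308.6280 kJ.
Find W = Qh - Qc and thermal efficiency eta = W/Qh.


W = 671.9310 - 308.6280 = 363.3030 kJ
eta = 363.3030 / 671.9310 = 0.5407 = 54.0685%

W = 363.3030 kJ, eta = 54.0685%


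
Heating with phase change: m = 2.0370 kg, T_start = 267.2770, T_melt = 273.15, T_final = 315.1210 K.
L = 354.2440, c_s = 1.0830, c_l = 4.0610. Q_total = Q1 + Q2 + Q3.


Q1 (sensible, solid) = 2.0370 * 1.0830 * 5.8730 = 12.9563 kJ
Q2 (latent) = 2.0370 * 354.2440 = 721.5950 kJ
Q3 (sensible, liquid) = 2.0370 * 4.0610 * 41.9710 = 347.1949 kJ
Q_total = 1081.7462 kJ

1081.7462 kJ


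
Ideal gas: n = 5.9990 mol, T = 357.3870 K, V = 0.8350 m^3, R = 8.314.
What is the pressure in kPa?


P = nRT/V = 5.9990 * 8.314 * 357.3870 / 0.8350
= 17824.9218 / 0.8350 = 21347.2117 Pa = 21.3472 kPa

21.3472 kPa


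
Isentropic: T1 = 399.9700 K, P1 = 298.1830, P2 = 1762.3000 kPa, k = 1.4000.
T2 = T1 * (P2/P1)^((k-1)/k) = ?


(k-1)/k = 0.2857
(P2/P1)^exp = 1.6613
T2 = 399.9700 * 1.6613 = 664.4827 K

664.4827 K


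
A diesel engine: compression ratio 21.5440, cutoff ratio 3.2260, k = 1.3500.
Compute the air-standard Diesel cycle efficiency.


r^(k-1) = 2.9286
rc^k = 4.8607
eta = 0.5613 = 56.1327%

56.1327%


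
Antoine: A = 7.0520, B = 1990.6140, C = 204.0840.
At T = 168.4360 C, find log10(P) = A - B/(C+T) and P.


C+T = 372.5200
B/(C+T) = 5.3436
log10(P) = 7.0520 - 5.3436 = 1.7084
P = 10^1.7084 = 51.0924 mmHg

51.0924 mmHg


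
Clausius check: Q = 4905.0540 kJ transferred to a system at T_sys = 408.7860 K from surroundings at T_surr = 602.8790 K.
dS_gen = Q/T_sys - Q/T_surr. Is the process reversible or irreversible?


dS_sys = 4905.0540/408.7860 = 11.9991 kJ/K
dS_surr = -4905.0540/602.8790 = -8.1361 kJ/K
dS_gen = 11.9991 - 8.1361 = 3.8630 kJ/K (irreversible)

dS_gen = 3.8630 kJ/K, irreversible


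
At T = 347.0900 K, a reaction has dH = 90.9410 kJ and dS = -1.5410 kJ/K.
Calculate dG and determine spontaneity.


T*dS = 347.0900 * -1.5410 = -534.8657 kJ
dG = 90.9410 + 534.8657 = 625.8067 kJ (non-spontaneous)

dG = 625.8067 kJ, non-spontaneous


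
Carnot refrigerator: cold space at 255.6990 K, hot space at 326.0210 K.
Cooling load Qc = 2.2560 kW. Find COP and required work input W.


COP = 255.6990 / 70.3220 = 3.6361
W = 2.2560 / 3.6361 = 0.6204 kW

COP = 3.6361, W = 0.6204 kW


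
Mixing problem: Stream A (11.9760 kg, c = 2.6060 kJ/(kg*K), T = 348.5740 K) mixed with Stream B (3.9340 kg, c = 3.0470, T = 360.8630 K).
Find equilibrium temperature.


num = 15204.4329
den = 43.1964
Tf = 351.9842 K

351.9842 K


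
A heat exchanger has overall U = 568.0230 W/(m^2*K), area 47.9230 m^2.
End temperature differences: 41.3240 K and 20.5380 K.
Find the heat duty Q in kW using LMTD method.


LMTD = 29.7297 K
Q = 568.0230 * 47.9230 * 29.7297 = 809282.5162 W = 809.2825 kW

809.2825 kW


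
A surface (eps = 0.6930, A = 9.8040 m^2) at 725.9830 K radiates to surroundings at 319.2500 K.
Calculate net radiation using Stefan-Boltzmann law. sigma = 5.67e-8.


T^4 = 2.7778e+11
Tsurr^4 = 1.0388e+10
Q = 0.6930 * 5.67e-8 * 9.8040 * 2.6740e+11 = 103008.5675 W

103008.5675 W


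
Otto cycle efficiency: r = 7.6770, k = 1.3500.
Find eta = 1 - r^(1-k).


r^(k-1) = 2.0409
eta = 1 - 1/2.0409 = 0.5100 = 51.0015%

51.0015%


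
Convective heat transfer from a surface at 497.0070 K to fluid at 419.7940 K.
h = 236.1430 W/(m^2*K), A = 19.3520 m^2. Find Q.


dT = 77.2130 K
Q = 236.1430 * 19.3520 * 77.2130 = 352851.0047 W

352851.0047 W


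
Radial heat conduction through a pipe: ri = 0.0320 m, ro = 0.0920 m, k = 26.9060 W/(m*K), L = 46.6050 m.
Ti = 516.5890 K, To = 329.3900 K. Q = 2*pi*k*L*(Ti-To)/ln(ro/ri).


dT = 187.1990 K
ln(ro/ri) = 1.0561
Q = 2*pi*26.9060*46.6050*187.1990 / 1.0561 = 1396623.8762 W

1396623.8762 W


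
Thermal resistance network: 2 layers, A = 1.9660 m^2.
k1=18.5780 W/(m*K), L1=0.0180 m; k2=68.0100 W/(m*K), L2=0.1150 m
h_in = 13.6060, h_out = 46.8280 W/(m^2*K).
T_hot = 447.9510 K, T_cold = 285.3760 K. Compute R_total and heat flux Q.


R_conv_in = 1/(13.6060*1.9660) = 0.0374
R_1 = 0.0180/(18.5780*1.9660) = 0.0005
R_2 = 0.1150/(68.0100*1.9660) = 0.0009
R_conv_out = 1/(46.8280*1.9660) = 0.0109
R_total = 0.0496 K/W
Q = 162.5750 / 0.0496 = 3277.7908 W

R_total = 0.0496 K/W, Q = 3277.7908 W


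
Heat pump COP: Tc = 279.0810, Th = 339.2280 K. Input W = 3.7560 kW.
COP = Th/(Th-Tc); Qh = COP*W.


COP = 339.2280 / 60.1470 = 5.6400
Qh = 5.6400 * 3.7560 = 21.1838 kW

COP = 5.6400, Qh = 21.1838 kW


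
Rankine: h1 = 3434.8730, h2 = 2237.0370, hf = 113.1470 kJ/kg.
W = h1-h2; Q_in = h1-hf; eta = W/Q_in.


W = 1197.8360 kJ/kg
Q_in = 3321.7260 kJ/kg
eta = 0.3606 = 36.0607%

eta = 36.0607%


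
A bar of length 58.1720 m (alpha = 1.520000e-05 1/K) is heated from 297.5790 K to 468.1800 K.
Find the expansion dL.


dT = 170.6010 K
dL = 1.520000e-05 * 58.1720 * 170.6010 = 0.150848 m
L_final = 58.322848 m

dL = 0.150848 m


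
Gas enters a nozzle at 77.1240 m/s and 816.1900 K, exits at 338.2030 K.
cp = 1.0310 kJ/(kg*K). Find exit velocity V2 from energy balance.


dT = 477.9870 K
2*cp*1000*dT = 985609.1940
V1^2 = 5948.1114
V2 = sqrt(991557.3054) = 995.7697 m/s

995.7697 m/s


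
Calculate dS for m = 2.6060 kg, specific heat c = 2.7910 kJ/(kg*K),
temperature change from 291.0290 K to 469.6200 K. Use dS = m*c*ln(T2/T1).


T2/T1 = 1.6137
ln(T2/T1) = 0.4785
dS = 2.6060 * 2.7910 * 0.4785 = 3.4803 kJ/K

3.4803 kJ/K


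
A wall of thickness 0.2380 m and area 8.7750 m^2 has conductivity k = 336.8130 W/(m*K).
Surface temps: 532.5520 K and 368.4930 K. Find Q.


dT = 164.0590 K
Q = 336.8130 * 8.7750 * 164.0590 / 0.2380 = 2037319.1799 W

2037319.1799 W


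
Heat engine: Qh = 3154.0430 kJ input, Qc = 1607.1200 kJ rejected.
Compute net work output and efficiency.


W = 3154.0430 - 1607.1200 = 1546.9230 kJ
eta = 1546.9230 / 3154.0430 = 0.4905 = 49.0457%

W = 1546.9230 kJ, eta = 49.0457%


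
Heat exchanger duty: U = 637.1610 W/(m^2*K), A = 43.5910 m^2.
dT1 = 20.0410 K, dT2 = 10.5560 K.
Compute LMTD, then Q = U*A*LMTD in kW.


LMTD = 14.7952 K
Q = 637.1610 * 43.5910 * 14.7952 = 410929.4099 W = 410.9294 kW

410.9294 kW


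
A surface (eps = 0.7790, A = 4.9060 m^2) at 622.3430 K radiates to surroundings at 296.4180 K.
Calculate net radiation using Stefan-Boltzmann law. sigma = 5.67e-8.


T^4 = 1.5001e+11
Tsurr^4 = 7.7200e+09
Q = 0.7790 * 5.67e-8 * 4.9060 * 1.4229e+11 = 30833.3958 W

30833.3958 W


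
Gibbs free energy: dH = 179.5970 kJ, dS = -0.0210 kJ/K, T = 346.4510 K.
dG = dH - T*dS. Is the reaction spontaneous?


T*dS = 346.4510 * -0.0210 = -7.2755 kJ
dG = 179.5970 + 7.2755 = 186.8725 kJ (non-spontaneous)

dG = 186.8725 kJ, non-spontaneous


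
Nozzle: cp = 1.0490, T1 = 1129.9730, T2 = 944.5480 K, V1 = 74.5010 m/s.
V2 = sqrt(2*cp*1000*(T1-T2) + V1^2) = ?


dT = 185.4250 K
2*cp*1000*dT = 389021.6500
V1^2 = 5550.3990
V2 = sqrt(394572.0490) = 628.1497 m/s

628.1497 m/s


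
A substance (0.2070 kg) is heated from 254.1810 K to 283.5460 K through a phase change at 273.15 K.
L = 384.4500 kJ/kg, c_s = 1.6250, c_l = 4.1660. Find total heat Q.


Q1 (sensible, solid) = 0.2070 * 1.6250 * 18.9690 = 6.3807 kJ
Q2 (latent) = 0.2070 * 384.4500 = 79.5811 kJ
Q3 (sensible, liquid) = 0.2070 * 4.1660 * 10.3960 = 8.9651 kJ
Q_total = 94.9270 kJ

94.9270 kJ


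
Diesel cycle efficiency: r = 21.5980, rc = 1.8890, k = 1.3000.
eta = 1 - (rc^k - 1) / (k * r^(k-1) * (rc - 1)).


r^(k-1) = 2.5138
rc^k = 2.2861
eta = 0.5573 = 55.7293%

55.7293%


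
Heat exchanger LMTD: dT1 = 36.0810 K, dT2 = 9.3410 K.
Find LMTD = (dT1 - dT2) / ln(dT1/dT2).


dT1/dT2 = 3.8626
ln(dT1/dT2) = 1.3514
LMTD = 26.7400 / 1.3514 = 19.7876 K

19.7876 K


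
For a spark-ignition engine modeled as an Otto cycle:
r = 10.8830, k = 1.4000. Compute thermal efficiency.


r^(k-1) = 2.5984
eta = 1 - 1/2.5984 = 0.6151 = 61.5142%

61.5142%


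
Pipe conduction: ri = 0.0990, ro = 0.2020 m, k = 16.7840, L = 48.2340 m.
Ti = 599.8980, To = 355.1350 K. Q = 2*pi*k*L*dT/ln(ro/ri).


dT = 244.7630 K
ln(ro/ri) = 0.7131
Q = 2*pi*16.7840*48.2340*244.7630 / 0.7131 = 1745801.2909 W

1745801.2909 W


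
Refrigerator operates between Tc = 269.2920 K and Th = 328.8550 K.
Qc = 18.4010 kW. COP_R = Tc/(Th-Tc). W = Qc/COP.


COP = 269.2920 / 59.5630 = 4.5211
W = 18.4010 / 4.5211 = 4.0700 kW

COP = 4.5211, W = 4.0700 kW


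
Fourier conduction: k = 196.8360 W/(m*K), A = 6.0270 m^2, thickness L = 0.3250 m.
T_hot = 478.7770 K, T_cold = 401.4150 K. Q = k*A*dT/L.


dT = 77.3620 K
Q = 196.8360 * 6.0270 * 77.3620 / 0.3250 = 282390.4791 W

282390.4791 W


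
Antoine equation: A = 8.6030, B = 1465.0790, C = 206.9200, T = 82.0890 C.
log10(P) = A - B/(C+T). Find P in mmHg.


C+T = 289.0090
B/(C+T) = 5.0693
log10(P) = 8.6030 - 5.0693 = 3.5337
P = 10^3.5337 = 3417.2784 mmHg

3417.2784 mmHg


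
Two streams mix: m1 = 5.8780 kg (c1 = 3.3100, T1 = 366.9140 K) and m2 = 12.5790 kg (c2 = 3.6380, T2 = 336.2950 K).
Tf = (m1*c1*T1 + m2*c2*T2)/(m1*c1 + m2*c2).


num = 22528.4118
den = 65.2186
Tf = 345.4293 K

345.4293 K


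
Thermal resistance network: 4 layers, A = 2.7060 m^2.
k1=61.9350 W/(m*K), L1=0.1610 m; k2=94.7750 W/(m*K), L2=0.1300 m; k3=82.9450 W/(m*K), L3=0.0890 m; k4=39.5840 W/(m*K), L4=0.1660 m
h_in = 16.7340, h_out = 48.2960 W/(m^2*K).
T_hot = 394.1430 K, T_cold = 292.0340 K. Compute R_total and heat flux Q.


R_conv_in = 1/(16.7340*2.7060) = 0.0221
R_1 = 0.1610/(61.9350*2.7060) = 0.0010
R_2 = 0.1300/(94.7750*2.7060) = 0.0005
R_3 = 0.0890/(82.9450*2.7060) = 0.0004
R_4 = 0.1660/(39.5840*2.7060) = 0.0015
R_conv_out = 1/(48.2960*2.7060) = 0.0077
R_total = 0.0331 K/W
Q = 102.1090 / 0.0331 = 3080.2762 W

R_total = 0.0331 K/W, Q = 3080.2762 W


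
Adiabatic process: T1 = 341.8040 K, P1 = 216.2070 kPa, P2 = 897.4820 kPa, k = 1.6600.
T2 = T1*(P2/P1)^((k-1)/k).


(k-1)/k = 0.3976
(P2/P1)^exp = 1.7611
T2 = 341.8040 * 1.7611 = 601.9356 K

601.9356 K


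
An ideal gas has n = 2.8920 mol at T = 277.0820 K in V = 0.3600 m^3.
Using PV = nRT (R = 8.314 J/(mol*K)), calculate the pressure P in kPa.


P = nRT/V = 2.8920 * 8.314 * 277.0820 / 0.3600
= 6662.1840 / 0.3600 = 18506.0666 Pa = 18.5061 kPa

18.5061 kPa


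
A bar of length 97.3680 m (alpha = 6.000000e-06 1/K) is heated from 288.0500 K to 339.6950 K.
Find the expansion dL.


dT = 51.6450 K
dL = 6.000000e-06 * 97.3680 * 51.6450 = 0.030171 m
L_final = 97.398171 m

dL = 0.030171 m


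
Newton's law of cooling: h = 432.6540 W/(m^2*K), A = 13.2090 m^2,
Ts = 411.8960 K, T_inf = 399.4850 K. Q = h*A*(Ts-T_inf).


dT = 12.4110 K
Q = 432.6540 * 13.2090 * 12.4110 = 70927.9551 W

70927.9551 W


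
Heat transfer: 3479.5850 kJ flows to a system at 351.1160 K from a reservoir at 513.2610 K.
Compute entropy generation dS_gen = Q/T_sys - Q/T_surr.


dS_sys = 3479.5850/351.1160 = 9.9101 kJ/K
dS_surr = -3479.5850/513.2610 = -6.7794 kJ/K
dS_gen = 9.9101 - 6.7794 = 3.1307 kJ/K (irreversible)

dS_gen = 3.1307 kJ/K, irreversible


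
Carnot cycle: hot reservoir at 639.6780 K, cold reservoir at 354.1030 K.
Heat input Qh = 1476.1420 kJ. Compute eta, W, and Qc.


eta = 1 - 354.1030/639.6780 = 0.4464
W = 0.4464 * 1476.1420 = 659.0023 kJ
Qc = 1476.1420 - 659.0023 = 817.1397 kJ

eta = 44.6436%, W = 659.0023 kJ, Qc = 817.1397 kJ


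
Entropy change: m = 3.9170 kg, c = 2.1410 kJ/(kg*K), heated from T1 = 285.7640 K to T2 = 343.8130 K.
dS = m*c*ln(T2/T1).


T2/T1 = 1.2031
ln(T2/T1) = 0.1849
dS = 3.9170 * 2.1410 * 0.1849 = 1.5509 kJ/K

1.5509 kJ/K


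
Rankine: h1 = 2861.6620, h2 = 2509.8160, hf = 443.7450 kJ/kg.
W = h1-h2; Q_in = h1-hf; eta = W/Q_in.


W = 351.8460 kJ/kg
Q_in = 2417.9170 kJ/kg
eta = 0.1455 = 14.5516%

eta = 14.5516%


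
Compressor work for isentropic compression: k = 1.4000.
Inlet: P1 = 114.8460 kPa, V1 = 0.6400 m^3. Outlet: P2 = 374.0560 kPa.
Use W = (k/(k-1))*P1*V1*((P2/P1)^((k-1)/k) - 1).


(k-1)/k = 0.2857
(P2/P1)^exp = 1.4013
W = 3.5000 * 114.8460 * 0.6400 * (1.4013 - 1) = 103.2274 kJ

103.2274 kJ


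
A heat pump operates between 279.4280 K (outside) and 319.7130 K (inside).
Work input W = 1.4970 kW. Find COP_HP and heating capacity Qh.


COP = 319.7130 / 40.2850 = 7.9363
Qh = 7.9363 * 1.4970 = 11.8806 kW

COP = 7.9363, Qh = 11.8806 kW


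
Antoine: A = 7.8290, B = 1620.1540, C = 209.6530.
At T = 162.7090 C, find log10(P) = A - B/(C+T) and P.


C+T = 372.3620
B/(C+T) = 4.3510
log10(P) = 7.8290 - 4.3510 = 3.4780
P = 10^3.4780 = 3005.9473 mmHg

3005.9473 mmHg


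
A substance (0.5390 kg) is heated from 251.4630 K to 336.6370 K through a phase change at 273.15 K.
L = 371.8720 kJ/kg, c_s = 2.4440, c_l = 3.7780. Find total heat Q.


Q1 (sensible, solid) = 0.5390 * 2.4440 * 21.6870 = 28.5686 kJ
Q2 (latent) = 0.5390 * 371.8720 = 200.4390 kJ
Q3 (sensible, liquid) = 0.5390 * 3.7780 * 63.4870 = 129.2812 kJ
Q_total = 358.2889 kJ

358.2889 kJ


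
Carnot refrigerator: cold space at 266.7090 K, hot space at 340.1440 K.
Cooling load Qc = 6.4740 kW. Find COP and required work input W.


COP = 266.7090 / 73.4350 = 3.6319
W = 6.4740 / 3.6319 = 1.7825 kW

COP = 3.6319, W = 1.7825 kW


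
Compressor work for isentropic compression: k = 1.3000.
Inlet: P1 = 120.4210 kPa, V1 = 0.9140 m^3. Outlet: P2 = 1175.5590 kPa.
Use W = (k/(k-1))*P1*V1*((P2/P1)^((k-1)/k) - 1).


(k-1)/k = 0.2308
(P2/P1)^exp = 1.6918
W = 4.3333 * 120.4210 * 0.9140 * (1.6918 - 1) = 329.9650 kJ

329.9650 kJ


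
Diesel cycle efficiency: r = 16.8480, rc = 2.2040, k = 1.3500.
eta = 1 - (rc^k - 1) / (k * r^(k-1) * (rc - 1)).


r^(k-1) = 2.6872
rc^k = 2.9063
eta = 0.5636 = 56.3553%

56.3553%


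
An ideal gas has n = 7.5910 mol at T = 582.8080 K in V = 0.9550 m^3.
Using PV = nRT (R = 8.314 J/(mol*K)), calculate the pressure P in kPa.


P = nRT/V = 7.5910 * 8.314 * 582.8080 / 0.9550
= 36781.9302 / 0.9550 = 38515.1102 Pa = 38.5151 kPa

38.5151 kPa


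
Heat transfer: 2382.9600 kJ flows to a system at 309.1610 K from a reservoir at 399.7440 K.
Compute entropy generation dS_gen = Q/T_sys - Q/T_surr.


dS_sys = 2382.9600/309.1610 = 7.7078 kJ/K
dS_surr = -2382.9600/399.7440 = -5.9612 kJ/K
dS_gen = 7.7078 - 5.9612 = 1.7466 kJ/K (irreversible)

dS_gen = 1.7466 kJ/K, irreversible


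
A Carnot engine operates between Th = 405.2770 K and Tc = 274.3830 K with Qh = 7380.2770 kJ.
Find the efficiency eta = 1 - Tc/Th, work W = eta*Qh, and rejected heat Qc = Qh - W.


eta = 1 - 274.3830/405.2770 = 0.3230
W = 0.3230 * 7380.2770 = 2383.6388 kJ
Qc = 7380.2770 - 2383.6388 = 4996.6382 kJ

eta = 32.2974%, W = 2383.6388 kJ, Qc = 4996.6382 kJ


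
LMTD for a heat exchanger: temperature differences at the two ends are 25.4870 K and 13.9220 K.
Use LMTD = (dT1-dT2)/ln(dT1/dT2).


dT1/dT2 = 1.8307
ln(dT1/dT2) = 0.6047
LMTD = 11.5650 / 0.6047 = 19.1252 K

19.1252 K


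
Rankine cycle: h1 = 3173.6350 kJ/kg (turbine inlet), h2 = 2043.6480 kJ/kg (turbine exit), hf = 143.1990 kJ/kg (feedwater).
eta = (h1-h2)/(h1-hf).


W = 1129.9870 kJ/kg
Q_in = 3030.4360 kJ/kg
eta = 0.3729 = 37.2879%

eta = 37.2879%


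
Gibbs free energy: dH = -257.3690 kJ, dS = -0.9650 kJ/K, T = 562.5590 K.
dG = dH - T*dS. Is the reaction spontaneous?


T*dS = 562.5590 * -0.9650 = -542.8694 kJ
dG = -257.3690 + 542.8694 = 285.5004 kJ (non-spontaneous)

dG = 285.5004 kJ, non-spontaneous


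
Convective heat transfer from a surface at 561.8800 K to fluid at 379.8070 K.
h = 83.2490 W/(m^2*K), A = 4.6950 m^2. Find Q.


dT = 182.0730 K
Q = 83.2490 * 4.6950 * 182.0730 = 71163.9704 W

71163.9704 W
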